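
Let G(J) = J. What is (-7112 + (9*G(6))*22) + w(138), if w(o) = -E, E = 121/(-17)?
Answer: -100587/17 ≈ -5916.9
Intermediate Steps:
E = -121/17 (E = 121*(-1/17) = -121/17 ≈ -7.1176)
w(o) = 121/17 (w(o) = -1*(-121/17) = 121/17)
(-7112 + (9*G(6))*22) + w(138) = (-7112 + (9*6)*22) + 121/17 = (-7112 + 54*22) + 121/17 = (-7112 + 1188) + 121/17 = -5924 + 121/17 = -100587/17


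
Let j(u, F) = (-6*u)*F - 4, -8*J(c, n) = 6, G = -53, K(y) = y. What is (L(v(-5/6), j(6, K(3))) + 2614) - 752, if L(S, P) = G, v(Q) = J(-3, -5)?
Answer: 1809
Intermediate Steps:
J(c, n) = -3/4 (J(c, n) = -1/8*6 = -3/4)
j(u, F) = -4 - 6*F*u (j(u, F) = -6*F*u - 4 = -4 - 6*F*u)
v(Q) = -3/4
L(S, P) = -53
(L(v(-5/6), j(6, K(3))) + 2614) - 752 = (-53 + 2614) - 752 = 2561 - 752 = 1809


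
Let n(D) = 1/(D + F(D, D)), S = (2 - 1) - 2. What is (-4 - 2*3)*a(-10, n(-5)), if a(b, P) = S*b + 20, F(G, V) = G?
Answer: -300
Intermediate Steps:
S = -1 (S = 1 - 2 = -1)
n(D) = 1/(2*D) (n(D) = 1/(D + D) = 1/(2*D))
a(b, P) = 20 - b (a(b, P) = -b + 20 = 20 - b)
(-4 - 2*3)*a(-10, n(-5)) = (-4 - 2*3)*(20 - 1*(-10)) = (-4 - 6)*(20 + 10) = -10*30 = -300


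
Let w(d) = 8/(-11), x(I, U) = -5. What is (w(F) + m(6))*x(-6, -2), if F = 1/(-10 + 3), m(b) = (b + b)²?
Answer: -7880/11 ≈ -716.36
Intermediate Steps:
m(b) = 4*b² (m(b) = (2*b)² = 4*b²)
F = -⅐ (F = 1/(-7) = -⅐ ≈ -0.14286)
w(d) = -8/11 (w(d) = 8*(-1/11) = -8/11)
(w(F) + m(6))*x(-6, -2) = (-8/11 + 4*6²)*(-5) = (-8/11 + 4*36)*(-5) = (-8/11 + 144)*(-5) = (1576/11)*(-5) = -7880/11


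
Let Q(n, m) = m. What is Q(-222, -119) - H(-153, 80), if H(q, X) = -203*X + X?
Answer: 16041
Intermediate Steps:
H(q, X) = -202*X
Q(-222, -119) - H(-153, 80) = -119 - (-202)*80 = -119 - 1*(-16160) = -119 + 16160 = 16041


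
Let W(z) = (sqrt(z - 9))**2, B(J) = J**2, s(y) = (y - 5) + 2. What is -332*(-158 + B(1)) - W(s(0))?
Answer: 52136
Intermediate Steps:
s(y) = -3 + y (s(y) = (-5 + y) + 2 = -3 + y)
W(z) = -9 + z (W(z) = (sqrt(-9 + z))**2 = -9 + z)
-332*(-158 + B(1)) - W(s(0)) = -332*(-158 + 1**2) - (-9 + (-3 + 0)) = -332*(-158 + 1) - (-9 - 3) = -332*(-157) - 1*(-12) = 52124 + 12 = 52136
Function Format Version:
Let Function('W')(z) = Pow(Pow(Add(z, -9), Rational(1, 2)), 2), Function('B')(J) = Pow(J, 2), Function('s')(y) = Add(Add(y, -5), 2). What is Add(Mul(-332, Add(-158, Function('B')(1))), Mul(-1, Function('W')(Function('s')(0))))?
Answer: 52136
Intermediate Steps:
Function('s')(y) = Add(-3, y) (Function('s')(y) = Add(Add(-5, y), 2) = Add(-3, y))
Function('W')(z) = Add(-9, z) (Function('W')(z) = Pow(Pow(Add(-9, z), Rational(1, 2)), 2) = Add(-9, z))
Add(Mul(-332, Add(-158, Function('B')(1))), Mul(-1, Function('W')(Function('s')(0)))) = Add(Mul(-332, Add(-158, Pow(1, 2))), Mul(-1, Add(-9, Add(-3, 0)))) = Add(Mul(-332, Add(-158, 1)), Mul(-1, Add(-9, -3))) = Add(Mul(-332, -157), Mul(-1, -12)) = Add(52124, 12) = 52136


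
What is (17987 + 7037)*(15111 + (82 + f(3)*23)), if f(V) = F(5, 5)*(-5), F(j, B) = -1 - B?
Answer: 397456192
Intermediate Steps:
f(V) = 30 (f(V) = (-1 - 1*5)*(-5) = (-1 - 5)*(-5) = -6*(-5) = 30)
(17987 + 7037)*(15111 + (82 + f(3)*23)) = (17987 + 7037)*(15111 + (82 + 30*23)) = 25024*(15111 + (82 + 690)) = 25024*(15111 + 772) = 25024*15883 = 397456192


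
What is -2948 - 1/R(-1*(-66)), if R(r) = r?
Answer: -194569/66 ≈ -2948.0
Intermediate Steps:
-2948 - 1/R(-1*(-66)) = -2948 - 1/((-1*(-66))) = -2948 - 1/66 = -194569/66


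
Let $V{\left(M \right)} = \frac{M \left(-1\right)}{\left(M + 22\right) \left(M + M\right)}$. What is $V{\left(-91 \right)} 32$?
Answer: $\frac{16}{69} \approx 0.23188$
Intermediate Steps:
$V{\left(M \right)} = - \frac{1}{2 \left(22 + M\right)}$ ($V{\left(M \right)} = \frac{\left(-1\right) M}{\left(22 + M\right) 2 M} = \frac{\left(-1\right) M}{2 M \left(22 + M\right)} = - M \frac{1}{2 M \left(22 + M\right)} = - \frac{1}{2 \left(22 + M\right)}$)
$V{\left(-91 \right)} 32 = - \frac{1}{44 + 2 \left(-91\right)} 32 = - \frac{1}{44 - 182} \cdot 32 = - \frac{1}{-138} \cdot 32 = \left(-1\right) \left(- \frac{1}{138}\right) 32 = \frac{1}{138} \cdot 32 = \frac{16}{69}$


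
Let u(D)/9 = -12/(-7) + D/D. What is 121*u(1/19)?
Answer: 20691/7 ≈ 2955.9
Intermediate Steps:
u(D) = 171/7 (u(D) = 9*(-12/(-7) + D/D) = 9*(-12*(-⅐) + 1) = 9*(12/7 + 1) = 9*(19/7) = 171/7)
121*u(1/19) = 121*(171/7) = 20691/7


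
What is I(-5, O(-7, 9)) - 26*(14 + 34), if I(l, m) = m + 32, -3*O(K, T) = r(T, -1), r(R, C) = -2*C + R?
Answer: -3659/3 ≈ -1219.7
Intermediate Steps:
r(R, C) = R - 2*C
O(K, T) = -⅔ - T/3 (O(K, T) = -(T - 2*(-1))/3 = -(T + 2)/3 = -(2 + T)/3 = -⅔ - T/3)
I(l, m) = 32 + m
I(-5, O(-7, 9)) - 26*(14 + 34) = (32 + (-⅔ - ⅓*9)) - 26*(14 + 34) = (32 + (-⅔ - 3)) - 26*48 = (32 - 11/3) - 1248 = 85/3 - 1248 = -3659/3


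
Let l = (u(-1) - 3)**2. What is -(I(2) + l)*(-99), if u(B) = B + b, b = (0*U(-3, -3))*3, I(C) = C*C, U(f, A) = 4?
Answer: 1980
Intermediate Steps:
I(C) = C**2
b = 0 (b = (0*4)*3 = 0*3 = 0)
u(B) = B (u(B) = B + 0 = B)
l = 16 (l = (-1 - 3)**2 = (-4)**2 = 16)
-(I(2) + l)*(-99) = -(2**2 + 16)*(-99) = -(4 + 16)*(-99) = -20*(-99) = -1*(-1980) = 1980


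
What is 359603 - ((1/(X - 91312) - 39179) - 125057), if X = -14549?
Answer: 55454120380/105861 ≈ 5.2384e+5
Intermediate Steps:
359603 - ((1/(X - 91312) - 39179) - 125057) = 359603 - ((1/(-14549 - 91312) - 39179) - 125057) = 359603 - ((1/(-105861) - 39179) - 125057) = 359603 - ((-1/105861 - 39179) - 125057) = 359603 - (-4147528120/105861 - 125057) = 359603 - 1*(-17386187197/105861) = 359603 + 17386187197/105861 = 55454120380/105861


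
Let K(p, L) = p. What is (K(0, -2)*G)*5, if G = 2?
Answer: 0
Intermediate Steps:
(K(0, -2)*G)*5 = (0*2)*5 = 0*5 = 0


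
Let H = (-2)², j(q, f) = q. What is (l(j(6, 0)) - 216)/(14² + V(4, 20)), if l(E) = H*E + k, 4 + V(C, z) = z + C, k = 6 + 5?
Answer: -181/216 ≈ -0.83796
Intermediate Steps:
k = 11
H = 4
V(C, z) = -4 + C + z (V(C, z) = -4 + (z + C) = -4 + (C + z) = -4 + C + z)
l(E) = 11 + 4*E (l(E) = 4*E + 11 = 11 + 4*E)
(l(j(6, 0)) - 216)/(14² + V(4, 20)) = ((11 + 4*6) - 216)/(14² + (-4 + 4 + 20)) = ((11 + 24) - 216)/(196 + 20) = (35 - 216)/216 = -181*1/216 = -181/216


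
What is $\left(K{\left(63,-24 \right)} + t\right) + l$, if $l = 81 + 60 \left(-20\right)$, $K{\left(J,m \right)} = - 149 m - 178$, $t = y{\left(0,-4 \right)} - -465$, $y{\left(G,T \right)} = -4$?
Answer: $2740$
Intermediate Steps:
$t = 461$ ($t = -4 - -465 = -4 + 465 = 461$)
$K{\left(J,m \right)} = -178 - 149 m$
$l = -1119$ ($l = 81 - 1200 = -1119$)
$\left(K{\left(63,-24 \right)} + t\right) + l = \left(\left(-178 - -3576\right) + 461\right) - 1119 = \left(\left(-178 + 3576\right) + 461\right) - 1119 = \left(3398 + 461\right) - 1119 = 3859 - 1119 = 2740$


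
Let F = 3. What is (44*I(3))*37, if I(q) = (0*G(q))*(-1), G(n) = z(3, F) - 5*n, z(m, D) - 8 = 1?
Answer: 0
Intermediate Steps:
z(m, D) = 9 (z(m, D) = 8 + 1 = 9)
G(n) = 9 - 5*n
I(q) = 0 (I(q) = (0*(9 - 5*q))*(-1) = 0*(-1) = 0)
(44*I(3))*37 = (44*0)*37 = 0*37 = 0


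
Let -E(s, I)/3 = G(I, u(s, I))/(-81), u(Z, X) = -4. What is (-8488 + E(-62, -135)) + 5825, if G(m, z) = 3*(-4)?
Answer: -23971/9 ≈ -2663.4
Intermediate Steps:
G(m, z) = -12
E(s, I) = -4/9 (E(s, I) = -(-36)/(-81) = -(-36)*(-1)/81 = -3*4/27 = -4/9)
(-8488 + E(-62, -135)) + 5825 = (-8488 - 4/9) + 5825 = -76396/9 + 5825 = -23971/9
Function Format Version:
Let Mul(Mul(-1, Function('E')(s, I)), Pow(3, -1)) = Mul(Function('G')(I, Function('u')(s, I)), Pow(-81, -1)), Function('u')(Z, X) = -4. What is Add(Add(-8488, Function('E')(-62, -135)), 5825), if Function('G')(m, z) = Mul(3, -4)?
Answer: Rational(-23971, 9) ≈ -2663.4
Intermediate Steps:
Function('G')(m, z) = -12
Function('E')(s, I) = Rational(-4, 9) (Function('E')(s, I) = Mul(-3, Mul(-12, Pow(-81, -1))) = Mul(-3, Mul(-12, Rational(-1, 81))) = Mul(-3, Rational(4, 27)) = Rational(-4, 9))
Add(Add(-8488, Function('E')(-62, -135)), 5825) = Add(Add(-8488, Rational(-4, 9)), 5825) = Add(Rational(-76396, 9), 5825) = Rational(-23971, 9)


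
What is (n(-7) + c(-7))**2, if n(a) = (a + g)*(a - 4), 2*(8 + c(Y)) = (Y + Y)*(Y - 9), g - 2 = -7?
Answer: 55696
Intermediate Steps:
g = -5 (g = 2 - 7 = -5)
c(Y) = -8 + Y*(-9 + Y) (c(Y) = -8 + ((Y + Y)*(Y - 9))/2 = -8 + ((2*Y)*(-9 + Y))/2 = -8 + (2*Y*(-9 + Y))/2 = -8 + Y*(-9 + Y))
n(a) = (-5 + a)*(-4 + a) (n(a) = (a - 5)*(a - 4) = (-5 + a)*(-4 + a))
(n(-7) + c(-7))**2 = ((20 + (-7)**2 - 9*(-7)) + (-8 + (-7)**2 - 9*(-7)))**2 = ((20 + 49 + 63) + (-8 + 49 + 63))**2 = (132 + 104)**2 = 236**2 = 55696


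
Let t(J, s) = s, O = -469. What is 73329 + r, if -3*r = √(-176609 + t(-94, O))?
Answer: 73329 - I*√177078/3 ≈ 73329.0 - 140.27*I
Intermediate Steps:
r = -I*√177078/3 (r = -√(-176609 - 469)/3 = -I*√177078/3 ≈ -140.27*I)
73329 + r = 73329 - I*√177078/3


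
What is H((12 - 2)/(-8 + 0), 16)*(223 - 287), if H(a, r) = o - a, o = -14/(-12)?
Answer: -464/3 ≈ -154.67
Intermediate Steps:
o = 7/6 (o = -14*(-1/12) = 7/6 ≈ 1.1667)
H(a, r) = 7/6 - a
H((12 - 2)/(-8 + 0), 16)*(223 - 287) = (7/6 - (12 - 2)/(-8 + 0))*(223 - 287) = (7/6 - 10/(-8))*(-64) = (7/6 - 10*(-1)/8)*(-64) = (7/6 - 1*(-5/4))*(-64) = (7/6 + 5/4)*(-64) = (29/12)*(-64) = -464/3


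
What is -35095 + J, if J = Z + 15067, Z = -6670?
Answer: -26698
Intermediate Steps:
J = 8397 (J = -6670 + 15067 = 8397)
-35095 + J = -35095 + 8397 = -26698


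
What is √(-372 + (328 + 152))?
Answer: 6*√3 ≈ 10.392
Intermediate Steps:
√(-372 + (328 + 152)) = √(-372 + 480) = √108 = 6*√3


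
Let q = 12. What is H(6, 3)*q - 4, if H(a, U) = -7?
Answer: -88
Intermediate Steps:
H(6, 3)*q - 4 = -7*12 - 4 = -84 - 4 = -88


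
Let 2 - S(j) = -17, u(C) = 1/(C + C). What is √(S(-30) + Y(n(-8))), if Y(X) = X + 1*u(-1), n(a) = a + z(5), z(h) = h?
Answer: √62/2 ≈ 3.9370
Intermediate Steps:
u(C) = 1/(2*C)
S(j) = 19 (S(j) = 2 - 1*(-17) = 2 + 17 = 19)
n(a) = 5 + a (n(a) = a + 5 = 5 + a)
Y(X) = -½ + X (Y(X) = X + 1*((½)/(-1)) = X + 1*((½)*(-1)) = X + 1*(-½) = X - ½ = -½ + X)
√(S(-30) + Y(n(-8))) = √(19 + (-½ + (5 - 8))) = √(19 + (-½ - 3)) = √(19 - 7/2) = √(31/2) = √62/2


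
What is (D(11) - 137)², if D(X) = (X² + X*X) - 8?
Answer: 9409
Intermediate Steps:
D(X) = -8 + 2*X² (D(X) = (X² + X²) - 8 = 2*X² - 8 = -8 + 2*X²)
(D(11) - 137)² = ((-8 + 2*11²) - 137)² = ((-8 + 2*121) - 137)² = ((-8 + 242) - 137)² = (234 - 137)² = 97² = 9409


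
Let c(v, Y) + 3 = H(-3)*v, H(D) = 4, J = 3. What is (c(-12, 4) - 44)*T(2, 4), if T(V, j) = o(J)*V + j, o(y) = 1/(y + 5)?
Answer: -1615/4 ≈ -403.75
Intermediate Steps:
o(y) = 1/(5 + y)
c(v, Y) = -3 + 4*v
T(V, j) = j + V/8 (T(V, j) = V/(5 + 3) + j = V/8 + j = j + V/8)
(c(-12, 4) - 44)*T(2, 4) = ((-3 + 4*(-12)) - 44)*(4 + (⅛)*2) = ((-3 - 48) - 44)*(4 + ¼) = (-51 - 44)*(17/4) = -95*17/4 = -1615/4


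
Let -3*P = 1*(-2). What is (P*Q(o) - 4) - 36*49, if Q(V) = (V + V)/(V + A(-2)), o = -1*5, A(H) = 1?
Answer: -5299/3 ≈ -1766.3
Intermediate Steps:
o = -5
P = 2/3 (P = -(-2)/3 = -1/3*(-2) = 2/3 ≈ 0.66667)
Q(V) = 2*V/(1 + V) (Q(V) = (V + V)/(V + 1) = (2*V)/(1 + V) = 2*V/(1 + V))
(P*Q(o) - 4) - 36*49 = (2*(2*(-5)/(1 - 5))/3 - 4) - 36*49 = (2*(2*(-5)/(-4))/3 - 4) - 1764 = (2*(2*(-5)*(-1/4))/3 - 4) - 1764 = ((2/3)*(5/2) - 4) - 1764 = (5/3 - 4) - 1764 = -7/3 - 1764 = -5299/3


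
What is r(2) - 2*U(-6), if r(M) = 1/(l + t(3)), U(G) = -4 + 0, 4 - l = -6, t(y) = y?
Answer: 105/13 ≈ 8.0769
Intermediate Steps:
l = 10 (l = 4 - 1*(-6) = 4 + 6 = 10)
U(G) = -4
r(M) = 1/13 (r(M) = 1/(10 + 3) = 1/13)
r(2) - 2*U(-6) = 1/13 - 2*(-4) = 1/13 + 8 = 105/13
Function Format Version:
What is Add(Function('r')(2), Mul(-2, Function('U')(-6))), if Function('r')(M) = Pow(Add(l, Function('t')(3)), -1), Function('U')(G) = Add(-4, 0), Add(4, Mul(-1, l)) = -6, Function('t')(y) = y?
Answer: Rational(105, 13) ≈ 8.0769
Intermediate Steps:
l = 10 (l = Add(4, Mul(-1, -6)) = Add(4, 6) = 10)
Function('U')(G) = -4
Function('r')(M) = Rational(1, 13) (Function('r')(M) = Pow(Add(10, 3), -1) = Pow(13, -1) = Rational(1, 13))
Add(Function('r')(2), Mul(-2, Function('U')(-6))) = Add(Rational(1, 13), Mul(-2, -4)) = Add(Rational(1, 13), 8) = Rational(105, 13)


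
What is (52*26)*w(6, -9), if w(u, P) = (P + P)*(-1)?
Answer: 24336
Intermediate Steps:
w(u, P) = -2*P (w(u, P) = (2*P)*(-1) = -2*P)
(52*26)*w(6, -9) = (52*26)*(-2*(-9)) = 1352*18 = 24336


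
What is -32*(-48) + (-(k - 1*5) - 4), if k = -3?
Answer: 1540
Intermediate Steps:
-32*(-48) + (-(k - 1*5) - 4) = -32*(-48) + (-(-3 - 1*5) - 4) = 1536 + (-(-3 - 5) - 4) = 1536 + (-1*(-8) - 4) = 1536 + (8 - 4) = 1536 + 4 = 1540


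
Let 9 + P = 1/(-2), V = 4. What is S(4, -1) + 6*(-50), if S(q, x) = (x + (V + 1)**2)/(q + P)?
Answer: -3348/11 ≈ -304.36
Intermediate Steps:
P = -19/2 (P = -9 + 1/(-2) = -9 - 1/2 = -19/2 ≈ -9.5000)
S(q, x) = (25 + x)/(-19/2 + q) (S(q, x) = (x + (4 + 1)**2)/(q - 19/2) = (x + 5**2)/(-19/2 + q) = (x + 25)/(-19/2 + q) = (25 + x)/(-19/2 + q))
S(4, -1) + 6*(-50) = 2*(25 - 1)/(-19 + 2*4) + 6*(-50) = 2*24/(-19 + 8) - 300 = 2*24/(-11) - 300 = 2*(-1/11)*24 - 300 = -48/11 - 300 = -3348/11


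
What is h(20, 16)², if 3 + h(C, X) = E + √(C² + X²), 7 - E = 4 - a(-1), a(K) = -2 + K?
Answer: 665 - 24*√41 ≈ 511.33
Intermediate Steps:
E = 0 (E = 7 - (4 - (-2 - 1)) = 7 - (4 - 1*(-3)) = 7 - (4 + 3) = 7 - 1*7 = 7 - 7 = 0)
h(C, X) = -3 + √(C² + X²) (h(C, X) = -3 + (0 + √(C² + X²)) = -3 + √(C² + X²))
h(20, 16)² = (-3 + √(20² + 16²))² = (-3 + √(400 + 256))² = (-3 + √656)² = (-3 + 4*√41)²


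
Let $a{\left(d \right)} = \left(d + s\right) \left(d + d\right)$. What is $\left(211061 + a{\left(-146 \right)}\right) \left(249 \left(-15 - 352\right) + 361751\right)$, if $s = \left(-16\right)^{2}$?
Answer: $48379920288$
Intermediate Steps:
$s = 256$
$a{\left(d \right)} = 2 d \left(256 + d\right)$ ($a{\left(d \right)} = \left(d + 256\right) \left(d + d\right) = \left(256 + d\right) 2 d = 2 d \left(256 + d\right)$)
$\left(211061 + a{\left(-146 \right)}\right) \left(249 \left(-15 - 352\right) + 361751\right) = \left(211061 + 2 \left(-146\right) \left(256 - 146\right)\right) \left(249 \left(-15 - 352\right) + 361751\right) = \left(211061 + 2 \left(-146\right) 110\right) \left(249 \left(-367\right) + 361751\right) = \left(211061 - 32120\right) \left(-91383 + 361751\right) = 178941 \cdot 270368 = 48379920288$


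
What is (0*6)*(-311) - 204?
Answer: -204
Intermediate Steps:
(0*6)*(-311) - 204 = 0*(-311) - 204 = 0 - 204 = -204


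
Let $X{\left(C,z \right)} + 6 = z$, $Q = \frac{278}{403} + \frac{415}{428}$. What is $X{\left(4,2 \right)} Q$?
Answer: $- \frac{286229}{43121} \approx -6.6378$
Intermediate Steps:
$Q = \frac{286229}{172484}$ ($Q = 278 \cdot \frac{1}{403} + 415 \cdot \frac{1}{428} = \frac{278}{403} + \frac{415}{428} = \frac{286229}{172484} \approx 1.6595$)
$X{\left(C,z \right)} = -6 + z$
$X{\left(4,2 \right)} Q = \left(-6 + 2\right) \frac{286229}{172484} = \left(-4\right) \frac{286229}{172484} = - \frac{286229}{43121}$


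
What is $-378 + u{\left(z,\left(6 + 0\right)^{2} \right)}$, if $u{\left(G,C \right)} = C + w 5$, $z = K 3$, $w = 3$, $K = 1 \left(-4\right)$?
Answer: $-327$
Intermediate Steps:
$K = -4$
$z = -12$ ($z = \left(-4\right) 3 = -12$)
$u{\left(G,C \right)} = 15 + C$ ($u{\left(G,C \right)} = C + 3 \cdot 5 = C + 15 = 15 + C$)
$-378 + u{\left(z,\left(6 + 0\right)^{2} \right)} = -378 + \left(15 + \left(6 + 0\right)^{2}\right) = -378 + \left(15 + 6^{2}\right) = -378 + \left(15 + 36\right) = -378 + 51 = -327$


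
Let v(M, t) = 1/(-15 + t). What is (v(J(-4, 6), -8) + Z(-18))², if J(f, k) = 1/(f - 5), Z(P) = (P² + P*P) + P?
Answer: 209931121/529 ≈ 3.9685e+5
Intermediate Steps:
Z(P) = P + 2*P² (Z(P) = (P² + P²) + P = 2*P² + P = P + 2*P²)
J(f, k) = 1/(-5 + f)
(v(J(-4, 6), -8) + Z(-18))² = (1/(-15 - 8) - 18*(1 + 2*(-18)))² = (1/(-23) - 18*(1 - 36))² = (-1/23 - 18*(-35))² = (-1/23 + 630)² = (14489/23)² = 209931121/529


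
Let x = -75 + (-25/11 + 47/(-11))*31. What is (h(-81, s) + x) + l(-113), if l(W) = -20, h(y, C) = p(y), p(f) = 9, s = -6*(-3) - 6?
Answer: -3178/11 ≈ -288.91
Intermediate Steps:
s = 12 (s = 18 - 6 = 12)
h(y, C) = 9
x = -3057/11 (x = -75 + (-25*1/11 + 47*(-1/11))*31 = -75 + (-25/11 - 47/11)*31 = -75 - 72/11*31 = -75 - 2232/11 = -3057/11 ≈ -277.91)
(h(-81, s) + x) + l(-113) = (9 - 3057/11) - 20 = -2958/11 - 20 = -3178/11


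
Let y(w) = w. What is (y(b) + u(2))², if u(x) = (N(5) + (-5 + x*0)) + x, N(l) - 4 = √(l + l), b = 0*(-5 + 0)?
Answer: (1 + √10)² ≈ 17.325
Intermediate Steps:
b = 0 (b = 0*(-5) = 0)
N(l) = 4 + √2*√l (N(l) = 4 + √(l + l) = 4 + √(2*l) = 4 + √2*√l)
u(x) = -1 + x + √10 (u(x) = ((4 + √2*√5) + (-5 + x*0)) + x = ((4 + √10) + (-5 + 0)) + x = ((4 + √10) - 5) + x = (-1 + √10) + x = -1 + x + √10)
(y(b) + u(2))² = (0 + (-1 + 2 + √10))² = (0 + (1 + √10))² = (1 + √10)²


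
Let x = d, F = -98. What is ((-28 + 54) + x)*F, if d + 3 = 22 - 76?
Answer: 3038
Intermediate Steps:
d = -57 (d = -3 + (22 - 76) = -3 - 54 = -57)
x = -57
((-28 + 54) + x)*F = ((-28 + 54) - 57)*(-98) = (26 - 57)*(-98) = -31*(-98) = 3038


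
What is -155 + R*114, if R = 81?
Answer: 9079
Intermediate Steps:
-155 + R*114 = -155 + 81*114 = -155 + 9234 = 9079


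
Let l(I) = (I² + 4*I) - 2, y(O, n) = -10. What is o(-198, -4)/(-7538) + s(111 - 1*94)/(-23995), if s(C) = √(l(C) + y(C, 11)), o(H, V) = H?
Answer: 99/3769 - √345/23995 ≈ 0.025493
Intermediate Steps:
l(I) = -2 + I² + 4*I
s(C) = √(-12 + C² + 4*C) (s(C) = √((-2 + C² + 4*C) - 10) = √(-12 + C² + 4*C))
o(-198, -4)/(-7538) + s(111 - 1*94)/(-23995) = -198/(-7538) + √(-12 + (111 - 1*94)² + 4*(111 - 1*94))/(-23995) = -198*(-1/7538) + √(-12 + (111 - 94)² + 4*(111 - 94))*(-1/23995) = 99/3769 + √(-12 + 17² + 4*17)*(-1/23995) = 99/3769 + √(-12 + 289 + 68)*(-1/23995) = 99/3769 + √345*(-1/23995) = 99/3769 - √345/23995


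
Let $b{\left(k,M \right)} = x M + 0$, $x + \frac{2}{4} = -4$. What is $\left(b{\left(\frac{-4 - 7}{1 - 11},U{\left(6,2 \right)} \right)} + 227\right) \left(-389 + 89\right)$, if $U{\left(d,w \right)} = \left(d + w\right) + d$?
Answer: $-49200$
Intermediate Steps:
$x = - \frac{9}{2}$ ($x = - \frac{1}{2} - 4 = - \frac{9}{2} \approx -4.5$)
$U{\left(d,w \right)} = w + 2 d$
$b{\left(k,M \right)} = - \frac{9 M}{2}$ ($b{\left(k,M \right)} = - \frac{9 M}{2} + 0 = - \frac{9 M}{2}$)
$\left(b{\left(\frac{-4 - 7}{1 - 11},U{\left(6,2 \right)} \right)} + 227\right) \left(-389 + 89\right) = \left(- \frac{9 \left(2 + 2 \cdot 6\right)}{2} + 227\right) \left(-389 + 89\right) = \left(- \frac{9 \left(2 + 12\right)}{2} + 227\right) \left(-300\right) = \left(\left(- \frac{9}{2}\right) 14 + 227\right) \left(-300\right) = \left(-63 + 227\right) \left(-300\right) = 164 \left(-300\right) = -49200$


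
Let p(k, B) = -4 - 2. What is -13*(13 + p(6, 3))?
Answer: -91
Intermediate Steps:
p(k, B) = -6
-13*(13 + p(6, 3)) = -13*(13 - 6) = -13*7 = -91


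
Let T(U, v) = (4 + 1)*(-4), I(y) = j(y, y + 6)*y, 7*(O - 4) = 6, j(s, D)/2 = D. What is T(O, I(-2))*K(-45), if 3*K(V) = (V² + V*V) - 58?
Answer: -79840/3 ≈ -26613.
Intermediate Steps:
j(s, D) = 2*D
O = 34/7 (O = 4 + (⅐)*6 = 4 + 6/7 = 34/7 ≈ 4.8571)
K(V) = -58/3 + 2*V²/3 (K(V) = ((V² + V*V) - 58)/3 = ((V² + V²) - 58)/3 = (2*V² - 58)/3 = (-58 + 2*V²)/3 = -58/3 + 2*V²/3)
I(y) = y*(12 + 2*y) (I(y) = (2*(y + 6))*y = (2*(6 + y))*y = (12 + 2*y)*y = y*(12 + 2*y))
T(U, v) = -20 (T(U, v) = 5*(-4) = -20)
T(O, I(-2))*K(-45) = -20*(-58/3 + (⅔)*(-45)²) = -20*(-58/3 + (⅔)*2025) = -20*(-58/3 + 1350) = -20*3992/3 = -79840/3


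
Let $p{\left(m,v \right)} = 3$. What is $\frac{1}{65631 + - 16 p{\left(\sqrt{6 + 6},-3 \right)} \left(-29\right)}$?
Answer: $\frac{1}{67023} \approx 1.492 \cdot 10^{-5}$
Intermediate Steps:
$\frac{1}{65631 + - 16 p{\left(\sqrt{6 + 6},-3 \right)} \left(-29\right)} = \frac{1}{65631 + \left(-16\right) 3 \left(-29\right)} = \frac{1}{65631 - -1392} = \frac{1}{65631 + 1392} = \frac{1}{67023}$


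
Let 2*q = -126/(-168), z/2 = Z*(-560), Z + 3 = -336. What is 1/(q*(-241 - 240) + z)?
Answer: 8/3035997 ≈ 2.6350e-6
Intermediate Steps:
Z = -339 (Z = -3 - 336 = -339)
z = 379680 (z = 2*(-339*(-560)) = 2*189840 = 379680)
q = 3/8 (q = (-126/(-168))/2 = (-126*(-1/168))/2 = (½)*(¾) = 3/8 ≈ 0.37500)
1/(q*(-241 - 240) + z) = 1/(3*(-241 - 240)/8 + 379680) = 1/((3/8)*(-481) + 379680) = 1/(-1443/8 + 379680) = 1/(3035997/8) = 8/3035997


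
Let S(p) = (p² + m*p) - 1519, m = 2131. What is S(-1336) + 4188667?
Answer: 3125028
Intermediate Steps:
S(p) = -1519 + p² + 2131*p (S(p) = (p² + 2131*p) - 1519 = -1519 + p² + 2131*p)
S(-1336) + 4188667 = (-1519 + (-1336)² + 2131*(-1336)) + 4188667 = (-1519 + 1784896 - 2847016) + 4188667 = -1063639 + 4188667 = 3125028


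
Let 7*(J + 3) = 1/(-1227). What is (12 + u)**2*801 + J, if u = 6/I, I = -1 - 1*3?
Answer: 3033883877/34356 ≈ 88307.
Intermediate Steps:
I = -4 (I = -1 - 3 = -4)
u = -3/2 (u = 6/(-4) = 6*(-1/4) = -3/2 ≈ -1.5000)
J = -25768/8589 (J = -3 + (1/7)/(-1227) = -3 + (1/7)*(-1/1227) = -3 - 1/8589 = -25768/8589 ≈ -3.0001)
(12 + u)**2*801 + J = (12 - 3/2)**2*801 - 25768/8589 = (21/2)**2*801 - 25768/8589 = (441/4)*801 - 25768/8589 = 353241/4 - 25768/8589 = 3033883877/34356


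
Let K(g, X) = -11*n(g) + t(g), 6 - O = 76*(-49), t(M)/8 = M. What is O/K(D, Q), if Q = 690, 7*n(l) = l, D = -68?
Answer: -2611/306 ≈ -8.5327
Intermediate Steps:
t(M) = 8*M
O = 3730 (O = 6 - 76*(-49) = 6 - 1*(-3724) = 6 + 3724 = 3730)
n(l) = l/7
K(g, X) = 45*g/7 (K(g, X) = -11*g/7 + 8*g = 45*g/7)
O/K(D, Q) = 3730/(((45/7)*(-68))) = 3730/(-3060/7) = 3730*(-7/3060) = -2611/306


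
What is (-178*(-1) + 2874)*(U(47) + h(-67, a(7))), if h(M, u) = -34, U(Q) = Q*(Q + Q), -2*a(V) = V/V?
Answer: 13379968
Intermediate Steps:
a(V) = -½ (a(V) = -V/(2*V) = -½*1 = -½)
U(Q) = 2*Q² (U(Q) = Q*(2*Q) = 2*Q²)
(-178*(-1) + 2874)*(U(47) + h(-67, a(7))) = (-178*(-1) + 2874)*(2*47² - 34) = (178 + 2874)*(2*2209 - 34) = 3052*(4418 - 34) = 3052*4384 = 13379968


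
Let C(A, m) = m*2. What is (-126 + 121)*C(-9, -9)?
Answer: 90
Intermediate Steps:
C(A, m) = 2*m
(-126 + 121)*C(-9, -9) = (-126 + 121)*(2*(-9)) = -5*(-18) = 90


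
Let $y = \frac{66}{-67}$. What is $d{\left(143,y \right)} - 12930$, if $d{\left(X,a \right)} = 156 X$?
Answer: $9378$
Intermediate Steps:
$y = - \frac{66}{67}$ ($y = 66 \left(- \frac{1}{67}\right) = - \frac{66}{67} \approx -0.98507$)
$d{\left(143,y \right)} - 12930 = 156 \cdot 143 - 12930 = 22308 - 12930 = 9378$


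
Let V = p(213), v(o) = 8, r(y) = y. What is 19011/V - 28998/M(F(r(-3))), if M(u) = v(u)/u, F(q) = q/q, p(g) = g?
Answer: -1004081/284 ≈ -3535.5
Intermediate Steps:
F(q) = 1
V = 213
M(u) = 8/u
19011/V - 28998/M(F(r(-3))) = 19011/213 - 28998/(8/1) = 19011*(1/213) - 28998/(8*1) = 6337/71 - 28998/8 = 6337/71 - 28998*⅛ = 6337/71 - 14499/4 = -1004081/284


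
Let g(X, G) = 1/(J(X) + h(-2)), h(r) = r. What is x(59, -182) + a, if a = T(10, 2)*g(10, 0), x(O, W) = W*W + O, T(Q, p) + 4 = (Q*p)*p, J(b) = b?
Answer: 66375/2 ≈ 33188.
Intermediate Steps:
T(Q, p) = -4 + Q*p² (T(Q, p) = -4 + (Q*p)*p = -4 + Q*p²)
g(X, G) = 1/(-2 + X) (g(X, G) = 1/(X - 2) = 1/(-2 + X))
x(O, W) = O + W² (x(O, W) = W² + O = O + W²)
a = 9/2 (a = (-4 + 10*2²)/(-2 + 10) = (-4 + 10*4)/8 = (-4 + 40)*(⅛) = 36*(⅛) = 9/2 ≈ 4.5000)
x(59, -182) + a = (59 + (-182)²) + 9/2 = (59 + 33124) + 9/2 = 33183 + 9/2 = 66375/2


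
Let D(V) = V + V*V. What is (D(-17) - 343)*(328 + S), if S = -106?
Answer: -15762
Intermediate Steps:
D(V) = V + V**2
(D(-17) - 343)*(328 + S) = (-17*(1 - 17) - 343)*(328 - 106) = (-17*(-16) - 343)*222 = (272 - 343)*222 = -71*222 = -15762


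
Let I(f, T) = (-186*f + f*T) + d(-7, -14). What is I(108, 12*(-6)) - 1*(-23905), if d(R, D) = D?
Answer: -3973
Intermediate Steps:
I(f, T) = -14 - 186*f + T*f (I(f, T) = (-186*f + f*T) - 14 = (-186*f + T*f) - 14 = -14 - 186*f + T*f)
I(108, 12*(-6)) - 1*(-23905) = (-14 - 186*108 + (12*(-6))*108) - 1*(-23905) = (-14 - 20088 - 72*108) + 23905 = (-14 - 20088 - 7776) + 23905 = -27878 + 23905 = -3973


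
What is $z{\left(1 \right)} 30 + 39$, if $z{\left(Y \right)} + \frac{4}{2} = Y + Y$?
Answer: $39$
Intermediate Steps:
$z{\left(Y \right)} = -2 + 2 Y$ ($z{\left(Y \right)} = -2 + \left(Y + Y\right) = -2 + 2 Y$)
$z{\left(1 \right)} 30 + 39 = \left(-2 + 2 \cdot 1\right) 30 + 39 = \left(-2 + 2\right) 30 + 39 = 0 \cdot 30 + 39 = 0 + 39 = 39$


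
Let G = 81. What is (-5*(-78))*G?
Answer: 31590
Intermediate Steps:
(-5*(-78))*G = -5*(-78)*81 = 390*81 = 31590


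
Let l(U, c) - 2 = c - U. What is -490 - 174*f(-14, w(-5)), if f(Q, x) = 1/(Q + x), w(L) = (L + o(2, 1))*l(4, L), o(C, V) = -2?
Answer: -17324/35 ≈ -494.97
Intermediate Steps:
l(U, c) = 2 + c - U (l(U, c) = 2 + (c - U) = 2 + c - U)
w(L) = (-2 + L)² (w(L) = (L - 2)*(2 + L - 1*4) = (-2 + L)*(2 + L - 4) = (-2 + L)*(-2 + L) = (-2 + L)²)
-490 - 174*f(-14, w(-5)) = -490 - 174/(-14 + (-2 - 5)²) = -490 - 174/(-14 + (-7)²) = -490 - 174/(-14 + 49) = -490 - 174/35 = -17324/35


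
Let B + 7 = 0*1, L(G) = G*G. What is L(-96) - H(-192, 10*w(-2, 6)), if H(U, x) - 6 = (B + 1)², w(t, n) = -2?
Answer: 9174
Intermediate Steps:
L(G) = G²
B = -7 (B = -7 + 0*1 = -7 + 0 = -7)
H(U, x) = 42 (H(U, x) = 6 + (-7 + 1)² = 6 + (-6)² = 6 + 36 = 42)
L(-96) - H(-192, 10*w(-2, 6)) = (-96)² - 1*42 = 9216 - 42 = 9174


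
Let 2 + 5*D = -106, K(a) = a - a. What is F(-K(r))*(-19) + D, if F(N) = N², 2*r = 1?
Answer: -108/5 ≈ -21.600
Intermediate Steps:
r = ½ (r = (½)*1 = ½ ≈ 0.50000)
K(a) = 0
D = -108/5 (D = -⅖ + (⅕)*(-106) = -⅖ - 106/5 = -108/5 ≈ -21.600)
F(-K(r))*(-19) + D = (-1*0)²*(-19) - 108/5 = 0²*(-19) - 108/5 = 0*(-19) - 108/5 = 0 - 108/5 = -108/5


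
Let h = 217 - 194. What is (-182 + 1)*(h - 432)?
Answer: 74029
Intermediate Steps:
h = 23
(-182 + 1)*(h - 432) = (-182 + 1)*(23 - 432) = -181*(-409) = 74029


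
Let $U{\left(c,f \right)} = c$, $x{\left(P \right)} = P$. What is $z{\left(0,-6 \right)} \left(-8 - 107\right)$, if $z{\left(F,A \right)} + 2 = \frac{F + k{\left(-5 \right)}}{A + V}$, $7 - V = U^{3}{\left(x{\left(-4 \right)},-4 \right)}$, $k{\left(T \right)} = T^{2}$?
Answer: $\frac{2415}{13} \approx 185.77$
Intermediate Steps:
$V = 71$ ($V = 7 - \left(-4\right)^{3} = 7 - -64 = 7 + 64 = 71$)
$z{\left(F,A \right)} = -2 + \frac{25 + F}{71 + A}$ ($z{\left(F,A \right)} = -2 + \frac{F + \left(-5\right)^{2}}{A + 71} = -2 + \frac{F + 25}{71 + A} = -2 + \frac{25 + F}{71 + A}$)
$z{\left(0,-6 \right)} \left(-8 - 107\right) = \frac{-117 + 0 - -12}{71 - 6} \left(-8 - 107\right) = \frac{-117 + 0 + 12}{65} \left(-115\right) = \frac{1}{65} \left(-105\right) \left(-115\right) = \left(- \frac{21}{13}\right) \left(-115\right) = \frac{2415}{13}$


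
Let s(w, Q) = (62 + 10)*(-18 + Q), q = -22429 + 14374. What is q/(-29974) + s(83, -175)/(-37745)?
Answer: 720554679/1131368630 ≈ 0.63689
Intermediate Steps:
q = -8055
s(w, Q) = -1296 + 72*Q (s(w, Q) = 72*(-18 + Q) = -1296 + 72*Q)
q/(-29974) + s(83, -175)/(-37745) = -8055/(-29974) + (-1296 + 72*(-175))/(-37745) = -8055*(-1/29974) + (-1296 - 12600)*(-1/37745) = 8055/29974 - 13896*(-1/37745) = 8055/29974 + 13896/37745 = 720554679/1131368630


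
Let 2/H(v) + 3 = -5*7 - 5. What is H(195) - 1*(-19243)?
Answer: 827447/43 ≈ 19243.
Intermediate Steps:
H(v) = -2/43 (H(v) = 2/(-3 + (-5*7 - 5)) = 2/(-3 + (-35 - 5)) = 2/(-3 - 40) = 2/(-43) = 2*(-1/43) = -2/43)
H(195) - 1*(-19243) = -2/43 - 1*(-19243) = -2/43 + 19243 = 827447/43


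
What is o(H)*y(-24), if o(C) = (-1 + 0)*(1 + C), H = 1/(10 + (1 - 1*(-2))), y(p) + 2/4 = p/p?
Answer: -7/13 ≈ -0.53846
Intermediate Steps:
y(p) = ½ (y(p) = -½ + p/p = -½ + 1 = ½)
H = 1/13 (H = 1/(10 + (1 + 2)) = 1/(10 + 3) = 1/13 ≈ 0.076923)
o(C) = -1 - C (o(C) = -(1 + C) = -1 - C)
o(H)*y(-24) = (-1 - 1*1/13)*(½) = (-1 - 1/13)*(½) = -14/13*½ = -7/13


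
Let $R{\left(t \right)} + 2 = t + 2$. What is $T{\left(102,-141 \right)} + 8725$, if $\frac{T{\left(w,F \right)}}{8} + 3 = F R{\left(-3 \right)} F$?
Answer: $-468443$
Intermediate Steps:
$R{\left(t \right)} = t$ ($R{\left(t \right)} = -2 + \left(t + 2\right) = -2 + \left(2 + t\right) = t$)
$T{\left(w,F \right)} = -24 - 24 F^{2}$ ($T{\left(w,F \right)} = -24 + 8 F \left(-3\right) F = -24 + 8 - 3 F F = -24 + 8 \left(- 3 F^{2}\right) = -24 - 24 F^{2}$)
$T{\left(102,-141 \right)} + 8725 = \left(-24 - 24 \left(-141\right)^{2}\right) + 8725 = \left(-24 - 477144\right) + 8725 = -477168 + 8725 = -468443$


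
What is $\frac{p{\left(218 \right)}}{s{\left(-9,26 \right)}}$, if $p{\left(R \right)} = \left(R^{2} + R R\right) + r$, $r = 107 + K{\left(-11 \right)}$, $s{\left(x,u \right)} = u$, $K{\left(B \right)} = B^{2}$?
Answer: $\frac{47638}{13} \approx 3664.5$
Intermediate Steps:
$r = 228$ ($r = 107 + \left(-11\right)^{2} = 107 + 121 = 228$)
$p{\left(R \right)} = 228 + 2 R^{2}$ ($p{\left(R \right)} = \left(R^{2} + R R\right) + 228 = \left(R^{2} + R^{2}\right) + 228 = 2 R^{2} + 228 = 228 + 2 R^{2}$)
$\frac{p{\left(218 \right)}}{s{\left(-9,26 \right)}} = \frac{228 + 2 \cdot 218^{2}}{26} = \left(228 + 2 \cdot 47524\right) \frac{1}{26} = \left(228 + 95048\right) \frac{1}{26} = 95276 \cdot \frac{1}{26} = \frac{47638}{13}$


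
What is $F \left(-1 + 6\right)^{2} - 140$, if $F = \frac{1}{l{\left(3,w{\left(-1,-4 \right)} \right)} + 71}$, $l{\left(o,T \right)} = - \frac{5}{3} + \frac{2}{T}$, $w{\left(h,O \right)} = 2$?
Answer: $- \frac{29465}{211} \approx -139.64$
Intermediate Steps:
$l{\left(o,T \right)} = - \frac{5}{3} + \frac{2}{T}$ ($l{\left(o,T \right)} = \left(-5\right) \frac{1}{3} + \frac{2}{T} = - \frac{5}{3} + \frac{2}{T}$)
$F = \frac{3}{211}$ ($F = \frac{1}{\left(- \frac{5}{3} + \frac{2}{2}\right) + 71} = \frac{1}{\left(- \frac{5}{3} + 2 \cdot \frac{1}{2}\right) + 71} = \frac{1}{\left(- \frac{5}{3} + 1\right) + 71} = \frac{1}{- \frac{2}{3} + 71} = \frac{1}{\frac{211}{3}} = \frac{3}{211} \approx 0.014218$)
$F \left(-1 + 6\right)^{2} - 140 = \frac{3 \left(-1 + 6\right)^{2}}{211} - 140 = \frac{3 \cdot 5^{2}}{211} - 140 = \frac{3}{211} \cdot 25 - 140 = \frac{75}{211} - 140 = - \frac{29465}{211}$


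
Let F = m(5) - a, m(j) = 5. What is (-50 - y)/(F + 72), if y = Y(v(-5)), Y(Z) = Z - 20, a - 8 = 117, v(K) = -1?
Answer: 29/48 ≈ 0.60417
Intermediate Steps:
a = 125 (a = 8 + 117 = 125)
F = -120 (F = 5 - 1*125 = 5 - 125 = -120)
Y(Z) = -20 + Z
y = -21 (y = -20 - 1 = -21)
(-50 - y)/(F + 72) = (-50 - 1*(-21))/(-120 + 72) = (-50 + 21)/(-48) = -29*(-1/48) = 29/48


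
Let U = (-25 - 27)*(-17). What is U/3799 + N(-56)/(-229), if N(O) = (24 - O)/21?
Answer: 3947236/18269391 ≈ 0.21606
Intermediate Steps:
N(O) = 8/7 - O/21 (N(O) = (24 - O)*(1/21) = 8/7 - O/21)
U = 884 (U = -52*(-17) = 884)
U/3799 + N(-56)/(-229) = 884/3799 + (8/7 - 1/21*(-56))/(-229) = 884*(1/3799) + (8/7 + 8/3)*(-1/229) = 884/3799 + (80/21)*(-1/229) = 884/3799 - 80/4809 = 3947236/18269391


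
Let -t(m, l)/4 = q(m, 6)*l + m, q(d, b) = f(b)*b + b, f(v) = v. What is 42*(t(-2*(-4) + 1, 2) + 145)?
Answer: -9534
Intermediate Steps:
q(d, b) = b + b**2 (q(d, b) = b*b + b = b**2 + b = b + b**2)
t(m, l) = -168*l - 4*m (t(m, l) = -4*((6*(1 + 6))*l + m) = -4*((6*7)*l + m) = -4*(42*l + m) = -4*(m + 42*l) = -168*l - 4*m)
42*(t(-2*(-4) + 1, 2) + 145) = 42*((-168*2 - 4*(-2*(-4) + 1)) + 145) = 42*((-336 - 4*(8 + 1)) + 145) = 42*((-336 - 4*9) + 145) = 42*((-336 - 36) + 145) = 42*(-372 + 145) = 42*(-227) = -9534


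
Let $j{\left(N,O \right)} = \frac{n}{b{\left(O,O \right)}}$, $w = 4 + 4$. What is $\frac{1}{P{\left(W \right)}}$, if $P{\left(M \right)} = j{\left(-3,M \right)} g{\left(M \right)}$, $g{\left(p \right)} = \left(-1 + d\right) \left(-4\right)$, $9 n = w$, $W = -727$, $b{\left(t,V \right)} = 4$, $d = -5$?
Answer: $\frac{3}{16} \approx 0.1875$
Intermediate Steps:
$w = 8$
$n = \frac{8}{9}$ ($n = \frac{1}{9} \cdot 8 = \frac{8}{9} \approx 0.88889$)
$g{\left(p \right)} = 24$ ($g{\left(p \right)} = \left(-1 - 5\right) \left(-4\right) = \left(-6\right) \left(-4\right) = 24$)
$j{\left(N,O \right)} = \frac{2}{9}$ ($j{\left(N,O \right)} = \frac{8}{9 \cdot 4} = \frac{8}{9} \cdot \frac{1}{4} = \frac{2}{9}$)
$P{\left(M \right)} = \frac{16}{3}$ ($P{\left(M \right)} = \frac{2}{9} \cdot 24 = \frac{16}{3}$)
$\frac{1}{P{\left(W \right)}} = \frac{1}{\frac{16}{3}} = \frac{3}{16}$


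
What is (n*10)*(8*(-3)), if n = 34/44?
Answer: -2040/11 ≈ -185.45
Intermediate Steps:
n = 17/22 (n = 34*(1/44) = 17/22 ≈ 0.77273)
(n*10)*(8*(-3)) = ((17/22)*10)*(8*(-3)) = (85/11)*(-24) = -2040/11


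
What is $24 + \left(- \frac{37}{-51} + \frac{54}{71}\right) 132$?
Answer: $\frac{265732}{1207} \approx 220.16$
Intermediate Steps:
$24 + \left(- \frac{37}{-51} + \frac{54}{71}\right) 132 = 24 + \left(\left(-37\right) \left(- \frac{1}{51}\right) + 54 \cdot \frac{1}{71}\right) 132 = 24 + \left(\frac{37}{51} + \frac{54}{71}\right) 132 = 24 + \frac{5381}{3621} \cdot 132 = 24 + \frac{236764}{1207} = \frac{265732}{1207}$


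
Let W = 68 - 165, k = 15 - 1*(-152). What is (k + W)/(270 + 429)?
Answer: 70/699 ≈ 0.10014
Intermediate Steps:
k = 167 (k = 15 + 152 = 167)
W = -97
(k + W)/(270 + 429) = (167 - 97)/(270 + 429) = 70/699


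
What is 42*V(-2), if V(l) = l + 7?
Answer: 210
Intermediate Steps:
V(l) = 7 + l
42*V(-2) = 42*(7 - 2) = 42*5 = 210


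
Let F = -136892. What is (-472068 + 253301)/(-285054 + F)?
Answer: 218767/421946 ≈ 0.51847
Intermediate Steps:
(-472068 + 253301)/(-285054 + F) = (-472068 + 253301)/(-285054 - 136892) = -218767/(-421946) = -218767*(-1/421946) = 218767/421946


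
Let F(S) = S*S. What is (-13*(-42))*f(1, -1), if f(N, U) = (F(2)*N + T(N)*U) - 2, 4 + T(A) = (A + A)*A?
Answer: 2184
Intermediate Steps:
T(A) = -4 + 2*A² (T(A) = -4 + (A + A)*A = -4 + (2*A)*A = -4 + 2*A²)
F(S) = S²
f(N, U) = -2 + 4*N + U*(-4 + 2*N²) (f(N, U) = (2²*N + (-4 + 2*N²)*U) - 2 = (4*N + U*(-4 + 2*N²)) - 2 = -2 + 4*N + U*(-4 + 2*N²))
(-13*(-42))*f(1, -1) = (-13*(-42))*(-2 + 4*1 + 2*(-1)*(-2 + 1²)) = 546*(-2 + 4 + 2*(-1)*(-2 + 1)) = 546*(-2 + 4 + 2*(-1)*(-1)) = 546*(-2 + 4 + 2) = 546*4 = 2184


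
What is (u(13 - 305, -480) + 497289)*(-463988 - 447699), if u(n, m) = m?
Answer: -452934306783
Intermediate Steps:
(u(13 - 305, -480) + 497289)*(-463988 - 447699) = (-480 + 497289)*(-463988 - 447699) = 496809*(-911687) = -452934306783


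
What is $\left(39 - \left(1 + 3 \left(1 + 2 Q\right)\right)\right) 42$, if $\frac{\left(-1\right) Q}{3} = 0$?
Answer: $1470$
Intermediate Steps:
$Q = 0$ ($Q = \left(-3\right) 0 = 0$)
$\left(39 - \left(1 + 3 \left(1 + 2 Q\right)\right)\right) 42 = \left(39 - \left(1 + 3 \left(1 + 2 \cdot 0\right)\right)\right) 42 = \left(39 - \left(1 + 3 \left(1 + 0\right)\right)\right) 42 = \left(39 - 4\right) 42 = 35 \cdot 42 = 1470$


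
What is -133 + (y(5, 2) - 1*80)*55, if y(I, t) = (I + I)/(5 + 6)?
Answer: -4483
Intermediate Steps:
y(I, t) = 2*I/11 (y(I, t) = (2*I)/11 = (2*I)*(1/11) = 2*I/11)
-133 + (y(5, 2) - 1*80)*55 = -133 + ((2/11)*5 - 1*80)*55 = -133 + (10/11 - 80)*55 = -133 - 870/11*55 = -133 - 4350 = -4483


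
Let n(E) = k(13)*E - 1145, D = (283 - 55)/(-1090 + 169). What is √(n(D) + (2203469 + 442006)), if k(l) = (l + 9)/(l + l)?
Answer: √42119099094254/3991 ≈ 1626.1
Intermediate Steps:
k(l) = (9 + l)/(2*l) (k(l) = (9 + l)/((2*l)) = (9 + l)*(1/(2*l)) = (9 + l)/(2*l))
D = -76/307 (D = 228/(-921) = 228*(-1/921) = -76/307 ≈ -0.24756)
n(E) = -1145 + 11*E/13 (n(E) = ((½)*(9 + 13)/13)*E - 1145 = ((½)*(1/13)*22)*E - 1145 = 11*E/13 - 1145 = -1145 + 11*E/13)
√(n(D) + (2203469 + 442006)) = √((-1145 + (11/13)*(-76/307)) + (2203469 + 442006)) = √((-1145 - 836/3991) + 2645475) = √(-4570531/3991 + 2645475) = √(10553520194/3991) = √42119099094254/3991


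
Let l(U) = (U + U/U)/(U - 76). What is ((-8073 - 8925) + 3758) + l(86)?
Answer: -132313/10 ≈ -13231.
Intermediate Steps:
l(U) = (1 + U)/(-76 + U) (l(U) = (U + 1)/(-76 + U) = (1 + U)/(-76 + U))
((-8073 - 8925) + 3758) + l(86) = ((-8073 - 8925) + 3758) + (1 + 86)/(-76 + 86) = (-16998 + 3758) + 87/10 = -13240 + (1/10)*87 = -13240 + 87/10 = -132313/10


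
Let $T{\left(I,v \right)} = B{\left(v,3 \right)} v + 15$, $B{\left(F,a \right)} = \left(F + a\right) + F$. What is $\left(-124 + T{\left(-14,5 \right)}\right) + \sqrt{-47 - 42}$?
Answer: $-44 + i \sqrt{89} \approx -44.0 + 9.434 i$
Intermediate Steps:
$B{\left(F,a \right)} = a + 2 F$
$T{\left(I,v \right)} = 15 + v \left(3 + 2 v\right)$ ($T{\left(I,v \right)} = \left(3 + 2 v\right) v + 15 = v \left(3 + 2 v\right) + 15 = 15 + v \left(3 + 2 v\right)$)
$\left(-124 + T{\left(-14,5 \right)}\right) + \sqrt{-47 - 42} = \left(-124 + \left(15 + 5 \left(3 + 2 \cdot 5\right)\right)\right) + \sqrt{-47 - 42} = \left(-124 + \left(15 + 5 \left(3 + 10\right)\right)\right) + \sqrt{-89} = \left(-124 + \left(15 + 5 \cdot 13\right)\right) + i \sqrt{89} = \left(-124 + \left(15 + 65\right)\right) + i \sqrt{89} = \left(-124 + 80\right) + i \sqrt{89} = -44 + i \sqrt{89}$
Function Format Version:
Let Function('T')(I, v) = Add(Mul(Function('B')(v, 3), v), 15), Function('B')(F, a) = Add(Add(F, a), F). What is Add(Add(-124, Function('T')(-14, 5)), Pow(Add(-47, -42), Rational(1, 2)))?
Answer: Add(-44, Mul(I, Pow(89, Rational(1, 2)))) ≈ Add(-44.000, Mul(9.4340, I))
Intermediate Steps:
Function('B')(F, a) = Add(a, Mul(2, F))
Function('T')(I, v) = Add(15, Mul(v, Add(3, Mul(2, v)))) (Function('T')(I, v) = Add(Mul(Add(3, Mul(2, v)), v), 15) = Add(Mul(v, Add(3, Mul(2, v))), 15) = Add(15, Mul(v, Add(3, Mul(2, v)))))
Add(Add(-124, Function('T')(-14, 5)), Pow(Add(-47, -42), Rational(1, 2))) = Add(Add(-124, Add(15, Mul(5, Add(3, Mul(2, 5))))), Pow(Add(-47, -42), Rational(1, 2))) = Add(Add(-124, Add(15, Mul(5, Add(3, 10)))), Pow(-89, Rational(1, 2))) = Add(Add(-124, Add(15, Mul(5, 13))), Mul(I, Pow(89, Rational(1, 2)))) = Add(Add(-124, Add(15, 65)), Mul(I, Pow(89, Rational(1, 2)))) = Add(Add(-124, 80), Mul(I, Pow(89, Rational(1, 2)))) = Add(-44, Mul(I, Pow(89, Rational(1, 2))))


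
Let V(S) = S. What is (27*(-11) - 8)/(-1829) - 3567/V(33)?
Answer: -2171326/20119 ≈ -107.92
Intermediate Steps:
(27*(-11) - 8)/(-1829) - 3567/V(33) = (27*(-11) - 8)/(-1829) - 3567/33 = (-297 - 8)*(-1/1829) - 3567*1/33 = -305*(-1/1829) - 1189/11 = 305/1829 - 1189/11 = -2171326/20119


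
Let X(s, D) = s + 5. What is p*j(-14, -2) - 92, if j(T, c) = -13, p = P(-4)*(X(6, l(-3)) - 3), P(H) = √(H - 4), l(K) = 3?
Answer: -92 - 208*I*√2 ≈ -92.0 - 294.16*I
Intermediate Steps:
X(s, D) = 5 + s
P(H) = √(-4 + H)
p = 16*I*√2 (p = √(-4 - 4)*((5 + 6) - 3) = √(-8)*(11 - 3) = (2*I*√2)*8 = 16*I*√2 ≈ 22.627*I)
p*j(-14, -2) - 92 = (16*I*√2)*(-13) - 92 = -208*I*√2 - 92 = -92 - 208*I*√2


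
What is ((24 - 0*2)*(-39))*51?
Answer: -47736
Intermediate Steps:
((24 - 0*2)*(-39))*51 = ((24 - 0)*(-39))*51 = ((24 - 1*0)*(-39))*51 = ((24 + 0)*(-39))*51 = (24*(-39))*51 = -936*51 = -47736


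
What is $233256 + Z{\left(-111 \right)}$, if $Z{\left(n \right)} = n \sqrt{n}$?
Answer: $233256 - 111 i \sqrt{111} \approx 2.3326 \cdot 10^{5} - 1169.5 i$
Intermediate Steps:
$Z{\left(n \right)} = n^{\frac{3}{2}}$
$233256 + Z{\left(-111 \right)} = 233256 + \left(-111\right)^{\frac{3}{2}} = 233256 - 111 i \sqrt{111}$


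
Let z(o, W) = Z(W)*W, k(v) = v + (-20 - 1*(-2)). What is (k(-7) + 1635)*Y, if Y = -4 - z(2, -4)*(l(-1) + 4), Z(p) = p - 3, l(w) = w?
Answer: -141680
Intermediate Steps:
Z(p) = -3 + p
k(v) = -18 + v (k(v) = v + (-20 + 2) = v - 18 = -18 + v)
z(o, W) = W*(-3 + W) (z(o, W) = (-3 + W)*W = W*(-3 + W))
Y = -88 (Y = -4 - (-4*(-3 - 4))*(-1 + 4) = -4 - (-4*(-7))*3 = -4 - 28*3 = -4 - 1*84 = -4 - 84 = -88)
(k(-7) + 1635)*Y = ((-18 - 7) + 1635)*(-88) = (-25 + 1635)*(-88) = 1610*(-88) = -141680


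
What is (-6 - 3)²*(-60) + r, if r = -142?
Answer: -5002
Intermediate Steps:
(-6 - 3)²*(-60) + r = (-6 - 3)²*(-60) - 142 = (-9)²*(-60) - 142 = 81*(-60) - 142 = -4860 - 142 = -5002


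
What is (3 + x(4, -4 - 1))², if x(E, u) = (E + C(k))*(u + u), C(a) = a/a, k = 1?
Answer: 2209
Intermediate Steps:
C(a) = 1
x(E, u) = 2*u*(1 + E) (x(E, u) = (E + 1)*(u + u) = (1 + E)*(2*u) = 2*u*(1 + E))
(3 + x(4, -4 - 1))² = (3 + 2*(-4 - 1)*(1 + 4))² = (3 + 2*(-5)*5)² = (3 - 50)² = (-47)² = 2209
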